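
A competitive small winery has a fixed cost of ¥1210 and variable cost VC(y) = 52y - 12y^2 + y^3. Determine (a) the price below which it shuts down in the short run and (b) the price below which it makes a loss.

AVC = 52 - 12y + y^2; minimized at y = 6, giving min AVC = ¥16. That is the shutdown price.
ATC = 1210/y + 52 - 12y + y^2. Setting dATC/dy = −1210/y^2 − 12 + 2y = 0 gives y = 11 (since 2·11^3 − 12·11^2 = 1210).
min ATC = 1210/11 + 52 − 12·11 + 11^2 = ¥151. That is the break-even price.
For ¥16 ≤ P < ¥151 the firm produces at a loss; below ¥16 it shuts down.

Shutdown price = ¥16; break-even price = ¥151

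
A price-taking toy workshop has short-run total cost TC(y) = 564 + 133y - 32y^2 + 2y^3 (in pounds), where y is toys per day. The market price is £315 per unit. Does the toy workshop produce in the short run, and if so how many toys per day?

Produce at y = 13

Variable cost is VC = 133y - 32y^2 + 2y^3, so AVC = VC/y = 133 - 32y + 2y^2 and MC = dTC/dy = 133 - 64y + 6y^2.
The AVC parabola has its vertex at y = 32/4 = 8, where AVC = 133 - 32·8 + 2·8^2 = £5.
P = £315 exceeds min AVC = £5, so the firm stays open.
Set P = MC: 315 = 133 - 64y + 6y^2 → -182 - 64y + 6y^2 = 0. The roots are y = -7/3 and y = 13; the profit-maximizing output is on the rising part of MC, so y* = 13.
Check: AVC at y = 13 is £55 ≤ P, so revenue covers variable cost.
Profit = P·y − TC = 315·13 − 1279 = £2816.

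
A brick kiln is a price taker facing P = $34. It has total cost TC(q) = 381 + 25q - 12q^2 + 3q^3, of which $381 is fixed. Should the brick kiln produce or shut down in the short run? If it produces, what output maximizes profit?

Produce at q = 3

Strip out fixed cost: VC = 25q - 12q^2 + 3q^3. Then AVC = 25 - 12q + 3q^2 and MC = 25 - 24q + 9q^2.
The AVC parabola has its vertex at q = 12/6 = 2, where AVC = 25 - 12·2 + 3·2^2 = $13.
Since P = $34 ≥ min AVC = $13, price covers variable cost and the firm should produce.
Set P = MC: 34 = 25 - 24q + 9q^2 → -9 - 24q + 9q^2 = 0. The roots are q = -1/3 and q = 3; the profit-maximizing output is on the rising part of MC, so q* = 3.
Check: AVC at q = 3 is $16 ≤ P, so revenue covers variable cost.
Profit = P·q − TC = 34·3 − 429 = -$327, a loss, but smaller than the $381 fixed cost the firm would lose by shutting down.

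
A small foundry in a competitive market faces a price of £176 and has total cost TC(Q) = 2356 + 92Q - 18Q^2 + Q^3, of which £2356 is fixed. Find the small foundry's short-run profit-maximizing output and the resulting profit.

AVC = 92 - 18Q + Q^2 has its minimum £11 at Q = 9; price £176 clears that bar, so the firm operates.
MC = 92 - 36Q + 3Q^2. Setting P = MC and taking the root on the rising branch gives Q* = 14.
TR = 176·14 = 2464. TC = 2356 + 504 = 2860. Profit = 2464 − 2860 = -£396.
That loss of £396 beats the £2356 the firm would lose by shutting down; producing recovers £1960 of fixed cost.

Profit = -£396 at Q = 14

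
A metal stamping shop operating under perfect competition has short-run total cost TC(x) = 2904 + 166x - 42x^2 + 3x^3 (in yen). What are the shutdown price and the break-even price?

AVC = 166 - 42x + 3x^2; minimized at x = 7, giving min AVC = ¥19. That is the shutdown price.
ATC = 2904/x + 166 - 42x + 3x^2. Setting dATC/dx = −2904/x^2 − 42 + 6x = 0 gives x = 11 (since 6·11^3 − 42·11^2 = 2904).
min ATC = 2904/11 + 166 − 42·11 + 3·11^2 = ¥331. That is the break-even price.
For ¥19 ≤ P < ¥331 the firm produces at a loss; below ¥19 it shuts down.

Shutdown price = ¥19; break-even price = ¥331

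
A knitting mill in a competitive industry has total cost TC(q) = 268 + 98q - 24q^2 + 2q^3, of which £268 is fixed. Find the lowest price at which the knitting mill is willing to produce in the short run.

£26 per unit

The shutdown price is the minimum of AVC. VC = 98q - 24q^2 + 2q^3, so AVC = 98 - 24q + 2q^2.
dAVC/dq = -24 + 4q = 0 gives q = 6. min AVC = 98 - 24·6 + 2·6^2 = 26.
So the shutdown price is £26.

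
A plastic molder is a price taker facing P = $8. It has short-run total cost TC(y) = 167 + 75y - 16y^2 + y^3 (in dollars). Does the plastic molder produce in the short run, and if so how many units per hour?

Shut down

From TC, MC = TC'(y) = 75 - 32y + 3y^2 and AVC = VC/y = 75 - 16y + y^2.
AVC is minimized where dAVC/dy = -16 + 2y = 0, at y = 8; min AVC = 75 - 16·8 + 8^2 = $11.
Since P = $8 < min AVC = $11, price fails to cover variable cost at any output.
Best response: produce nothing and absorb the $167 fixed cost.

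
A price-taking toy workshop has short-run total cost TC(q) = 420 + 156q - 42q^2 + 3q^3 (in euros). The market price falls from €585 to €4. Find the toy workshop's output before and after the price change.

AVC = 156 - 42q + 3q^2, minimized at q = 7 where min AVC = €9. MC = 156 - 84q + 9q^2.
At P = €585 ≥ min AVC, set P = MC on the rising branch: q = 13.
At P = €4 < min AVC = €9, price no longer covers variable cost at any output, so the firm shuts down: q = 0.

Output falls from 13 to 0 (the firm shuts down)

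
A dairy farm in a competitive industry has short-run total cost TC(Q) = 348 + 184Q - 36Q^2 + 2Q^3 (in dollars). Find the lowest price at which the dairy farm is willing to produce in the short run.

$22 per unit

The shutdown price is the minimum of AVC. VC = 184Q - 36Q^2 + 2Q^3, so AVC = 184 - 36Q + 2Q^2.
At the minimum of AVC, MC = AVC. MC = 184 - 72Q + 6Q^2; setting MC = AVC gives 4Q^2 - 36Q = 0, so Q = 9. min AVC = 22.
For P < $22 the firm produces nothing.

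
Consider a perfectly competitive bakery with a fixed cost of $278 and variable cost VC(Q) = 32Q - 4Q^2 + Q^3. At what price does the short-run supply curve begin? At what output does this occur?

$28 per unit, at Q = 2

The shutdown price is the minimum of AVC. VC = 32Q - 4Q^2 + Q^3, so AVC = 32 - 4Q + Q^2.
At the minimum of AVC, MC = AVC. MC = 32 - 8Q + 3Q^2; setting MC = AVC gives 2Q^2 - 4Q = 0, so Q = 2. min AVC = 28.
For P < $28 the firm produces nothing.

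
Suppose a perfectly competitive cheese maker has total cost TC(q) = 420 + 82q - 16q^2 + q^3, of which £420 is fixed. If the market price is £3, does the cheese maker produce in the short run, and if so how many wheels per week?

Variable cost is VC = 82q - 16q^2 + q^3, so AVC = VC/q = 82 - 16q + q^2 and MC = dTC/dq = 82 - 32q + 3q^2.
The AVC parabola has its vertex at q = 16/2 = 8, where AVC = 82 - 16·8 + 8^2 = £18.
With P < min AVC (£3 < £18), every unit sold adds to the loss.
The firm minimizes its loss by shutting down and losing only its fixed cost of £420.

Shut down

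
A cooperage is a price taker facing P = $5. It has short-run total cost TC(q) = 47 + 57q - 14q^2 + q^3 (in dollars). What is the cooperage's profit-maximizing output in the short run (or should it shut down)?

Shut down

From TC, MC = TC'(q) = 57 - 28q + 3q^2 and AVC = VC/q = 57 - 14q + q^2.
The AVC parabola has its vertex at q = 14/2 = 7, where AVC = 57 - 14·7 + 7^2 = $8.
P = $5 lies below min AVC = $8; no output level covers variable cost.
Shutting down limits the loss to fixed cost, $47.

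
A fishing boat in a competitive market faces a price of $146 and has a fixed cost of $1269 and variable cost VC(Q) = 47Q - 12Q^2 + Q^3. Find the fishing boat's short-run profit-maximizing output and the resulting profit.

Profit = -$59 at Q = 11

AVC = 47 - 12Q + Q^2 has its minimum $11 at Q = 6; price $146 clears that bar, so the firm operates.
MC = 47 - 24Q + 3Q^2. Setting P = MC and taking the root on the rising branch gives Q* = 11.
TR = 146·11 = 1606. TC = 1269 + 396 = 1665. Profit = 1606 − 1665 = -$59.
Shutting down would mean losing the fixed cost of $1269, so operating at a loss of $59 is better by $1210.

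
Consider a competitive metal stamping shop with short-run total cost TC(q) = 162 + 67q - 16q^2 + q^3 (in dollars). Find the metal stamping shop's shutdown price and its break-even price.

Shutdown price = min AVC. AVC = 67 - 16q + q^2, with vertex at q = 8 and minimum $3.
ATC = 162/q + 67 - 16q + q^2. Setting dATC/dq = −162/q^2 − 16 + 2q = 0 gives q = 9 (since 2·9^3 − 16·9^2 = 162).
min ATC = 162/9 + 67 − 16·9 + 9^2 = $22. That is the break-even price.
Between these two prices the firm operates at a loss; above $22 it earns a profit.

Shutdown price = $3; break-even price = $22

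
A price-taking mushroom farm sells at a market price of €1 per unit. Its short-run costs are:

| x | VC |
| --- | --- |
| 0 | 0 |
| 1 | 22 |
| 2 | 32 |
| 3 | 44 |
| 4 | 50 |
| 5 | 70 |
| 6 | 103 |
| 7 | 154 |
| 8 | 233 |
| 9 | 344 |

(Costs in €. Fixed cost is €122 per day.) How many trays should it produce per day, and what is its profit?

x = 0 (shut down); profit = -€122

Compute π = P·x − TC at each output: x=0: -122; x=1: -143; x=2: -152; x=3: -163; x=4: -168; x=5: -187; x=6: -219; x=7: -269; x=8: -347; x=9: -457.
Profit is highest at x = 0. Equivalently, the lowest AVC in the table is 50/4 ≈ €12.50 at x = 4, and P = €1 falls below it — price never covers variable cost, so the firm shuts down and loses only its fixed cost.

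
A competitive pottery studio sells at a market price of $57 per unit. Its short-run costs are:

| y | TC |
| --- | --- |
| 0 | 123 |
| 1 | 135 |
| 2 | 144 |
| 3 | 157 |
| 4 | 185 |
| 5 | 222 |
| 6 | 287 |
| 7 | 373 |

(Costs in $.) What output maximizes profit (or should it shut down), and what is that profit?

y = 5; profit = $63

Tabulate TR − TC: y=0: -123; y=1: -78; y=2: -30; y=3: 14; y=4: 43; y=5: 63; y=6: 55; y=7: 26.
Profit is maximized at y = 5. AVC there is 99/5 = $19.80 ≤ P, so producing beats shutting down (which would give -$123).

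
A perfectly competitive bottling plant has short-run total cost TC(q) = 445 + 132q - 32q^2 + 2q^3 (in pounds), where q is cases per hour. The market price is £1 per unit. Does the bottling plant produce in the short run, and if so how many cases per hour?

Shut down

Strip out fixed cost: VC = 132q - 32q^2 + 2q^3. Then AVC = 132 - 32q + 2q^2 and MC = 132 - 64q + 6q^2.
AVC hits its minimum where MC = AVC, at q = 8, giving min AVC = 132 - 32·8 + 2·8^2 = £4.
With P < min AVC (£1 < £4), every unit sold adds to the loss.
The firm minimizes its loss by shutting down and losing only its fixed cost of £445.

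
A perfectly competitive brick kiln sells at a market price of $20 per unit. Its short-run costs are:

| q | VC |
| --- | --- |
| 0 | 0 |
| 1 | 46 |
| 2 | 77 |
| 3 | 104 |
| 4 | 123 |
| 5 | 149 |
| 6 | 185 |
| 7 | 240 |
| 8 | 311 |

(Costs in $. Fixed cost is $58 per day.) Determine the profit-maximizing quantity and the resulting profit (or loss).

q = 0 (shut down); profit = -$58

Tabulate TR − TC: q=0: -58; q=1: -84; q=2: -95; q=3: -102; q=4: -101; q=5: -107; q=6: -123; q=7: -158; q=8: -209.
Profit is highest at q = 0. Equivalently, the lowest AVC in the table is 149/5 ≈ $29.80 at q = 5, and P = $20 falls below it — price never covers variable cost, so the firm shuts down and loses only its fixed cost.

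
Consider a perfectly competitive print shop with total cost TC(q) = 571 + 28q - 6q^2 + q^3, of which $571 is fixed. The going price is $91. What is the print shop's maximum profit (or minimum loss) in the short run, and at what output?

AVC = 28 - 6q + q^2 has its minimum $19 at q = 3; price $91 clears that bar, so the firm operates.
MC = 28 - 12q + 3q^2. Setting P = MC and taking the root on the rising branch gives q* = 7.
TR = 91·7 = 637. TC = 571 + 245 = 816. Profit = 637 − 816 = -$179.
By producing, the firm covers all variable cost plus $392 of fixed cost; shutting down would lose the full $571.

Profit = -$179 at q = 7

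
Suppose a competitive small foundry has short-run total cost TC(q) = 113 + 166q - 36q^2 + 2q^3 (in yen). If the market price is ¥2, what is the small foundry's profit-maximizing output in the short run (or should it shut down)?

Variable cost is VC = 166q - 36q^2 + 2q^3, so AVC = VC/q = 166 - 36q + 2q^2 and MC = dTC/dq = 166 - 72q + 6q^2.
The AVC parabola has its vertex at q = 36/4 = 9, where AVC = 166 - 36·9 + 2·9^2 = ¥4.
P = ¥2 lies below min AVC = ¥4; no output level covers variable cost.
The firm minimizes its loss by shutting down and losing only its fixed cost of ¥113.

Shut down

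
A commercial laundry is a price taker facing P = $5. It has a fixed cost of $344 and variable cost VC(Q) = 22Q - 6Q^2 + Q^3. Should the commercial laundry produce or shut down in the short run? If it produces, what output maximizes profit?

Shut down

Variable cost is VC = 22Q - 6Q^2 + Q^3, so AVC = VC/Q = 22 - 6Q + Q^2 and MC = dTC/dQ = 22 - 12Q + 3Q^2.
The AVC parabola has its vertex at Q = 6/2 = 3, where AVC = 22 - 6·3 + 3^2 = $13.
With P < min AVC ($5 < $13), every unit sold adds to the loss.
Best response: produce nothing and absorb the $344 fixed cost.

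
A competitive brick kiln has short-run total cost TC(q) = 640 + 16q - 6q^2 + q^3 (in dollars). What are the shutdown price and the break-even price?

Shutdown price = $7; break-even price = $112

AVC = 16 - 6q + q^2; minimized at q = 3, giving min AVC = $7. That is the shutdown price.
ATC = 640/q + 16 - 6q + q^2. Setting dATC/dq = −640/q^2 − 6 + 2q = 0 gives q = 8 (since 2·8^3 − 6·8^2 = 640).
min ATC = 640/8 + 16 − 6·8 + 8^2 = $112. That is the break-even price.
Between these two prices the firm operates at a loss; above $112 it earns a profit.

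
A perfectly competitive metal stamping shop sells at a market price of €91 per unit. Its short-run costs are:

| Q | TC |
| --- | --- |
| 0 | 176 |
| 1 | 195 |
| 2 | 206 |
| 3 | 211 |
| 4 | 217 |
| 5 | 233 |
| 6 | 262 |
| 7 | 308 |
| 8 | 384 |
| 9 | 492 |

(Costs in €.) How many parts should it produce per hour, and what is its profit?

Q = 8; profit = €344

Compute π = P·Q − TC at each output: Q=0: -176; Q=1: -104; Q=2: -24; Q=3: 62; Q=4: 147; Q=5: 222; Q=6: 284; Q=7: 329; Q=8: 344; Q=9: 327.
Profit is maximized at Q = 8. AVC there is 208/8 = €26 ≤ P, so producing beats shutting down (which would give -€176).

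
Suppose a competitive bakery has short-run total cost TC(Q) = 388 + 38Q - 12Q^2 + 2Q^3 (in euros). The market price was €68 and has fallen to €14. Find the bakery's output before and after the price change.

MC = 38 - 24Q + 6Q^2; the shutdown threshold is min AVC = €20 (at Q = 3).
With P = €68 above the shutdown price, P = MC gives Q = 5.
At P = €14 < min AVC = €20, price no longer covers variable cost at any output, so the firm shuts down: Q = 0.

Output falls from 5 to 0 (the firm shuts down)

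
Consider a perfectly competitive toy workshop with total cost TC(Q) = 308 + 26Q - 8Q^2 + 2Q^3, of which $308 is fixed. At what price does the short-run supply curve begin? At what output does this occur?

$18 per unit, at Q = 2

Short-run supply begins at min AVC. From VC = 26Q - 8Q^2 + 2Q^3, AVC = 26 - 8Q + 2Q^2.
At the minimum of AVC, MC = AVC. MC = 26 - 16Q + 6Q^2; setting MC = AVC gives 4Q^2 - 8Q = 0, so Q = 2. min AVC = 18.
For P < $18 the firm produces nothing.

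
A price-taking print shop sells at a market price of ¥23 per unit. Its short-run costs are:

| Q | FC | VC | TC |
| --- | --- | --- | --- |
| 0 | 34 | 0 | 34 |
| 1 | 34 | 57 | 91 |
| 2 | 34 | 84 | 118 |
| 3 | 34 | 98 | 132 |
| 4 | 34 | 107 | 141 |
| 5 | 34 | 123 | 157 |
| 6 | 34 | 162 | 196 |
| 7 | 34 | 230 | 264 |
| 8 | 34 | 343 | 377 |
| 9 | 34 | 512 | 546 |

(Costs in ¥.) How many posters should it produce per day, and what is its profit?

Compute π = P·Q − TC at each output: Q=0: -34; Q=1: -68; Q=2: -72; Q=3: -63; Q=4: -49; Q=5: -42; Q=6: -58; Q=7: -103; Q=8: -193; Q=9: -339.
Profit is highest at Q = 0. Equivalently, the lowest AVC in the table is 123/5 ≈ ¥24.60 at Q = 5, and P = ¥23 falls below it — price never covers variable cost, so the firm shuts down and loses only its fixed cost.

Q = 0 (shut down); profit = -¥34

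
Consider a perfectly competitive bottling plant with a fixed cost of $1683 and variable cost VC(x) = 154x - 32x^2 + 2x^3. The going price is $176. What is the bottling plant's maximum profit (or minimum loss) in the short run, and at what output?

Profit = -$231 at x = 11

AVC = 154 - 32x + 2x^2 has its minimum $26 at x = 8; price $176 clears that bar, so the firm operates.
MC = 154 - 64x + 6x^2. Setting P = MC and taking the root on the rising branch gives x* = 11.
TR = 176·11 = 1936. TC = 1683 + 484 = 2167. Profit = 1936 − 2167 = -$231.
That loss of $231 beats the $1683 the firm would lose by shutting down; producing recovers $1452 of fixed cost.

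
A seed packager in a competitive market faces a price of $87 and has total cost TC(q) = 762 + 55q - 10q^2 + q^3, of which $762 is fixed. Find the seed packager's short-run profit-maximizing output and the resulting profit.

AVC = 55 - 10q + q^2 has its minimum $30 at q = 5; price $87 clears that bar, so the firm operates.
MC = 55 - 20q + 3q^2. Setting P = MC and taking the root on the rising branch gives q* = 8.
TR = 87·8 = 696. TC = 762 + 312 = 1074. Profit = 696 − 1074 = -$378.
By producing, the firm covers all variable cost plus $384 of fixed cost; shutting down would lose the full $762.

Profit = -$378 at q = 8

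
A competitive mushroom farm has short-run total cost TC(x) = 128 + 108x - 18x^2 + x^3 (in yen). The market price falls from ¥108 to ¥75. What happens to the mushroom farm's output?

Output falls from 12 to 11

MC = 108 - 36x + 3x^2; the shutdown threshold is min AVC = ¥27 (at x = 9).
With P = ¥108 above the shutdown price, P = MC gives x = 12.
At P = ¥75 ≥ min AVC, set P = MC: x = 11. The firm stays open but cuts output.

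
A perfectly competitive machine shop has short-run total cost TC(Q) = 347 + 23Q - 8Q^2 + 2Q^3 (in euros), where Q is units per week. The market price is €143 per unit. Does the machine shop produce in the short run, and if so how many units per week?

Produce at Q = 6

Strip out fixed cost: VC = 23Q - 8Q^2 + 2Q^3. Then AVC = 23 - 8Q + 2Q^2 and MC = 23 - 16Q + 6Q^2.
AVC hits its minimum where MC = AVC, at Q = 2, giving min AVC = 23 - 8·2 + 2·2^2 = €15.
P = €143 exceeds min AVC = €15, so the firm stays open.
Set P = MC: 143 = 23 - 16Q + 6Q^2 → -120 - 16Q + 6Q^2 = 0. The roots are Q = -10/3 and Q = 6; the profit-maximizing output is on the rising part of MC, so Q* = 6.
Check: AVC at Q = 6 is €47 ≤ P, so revenue covers variable cost.
Profit = P·Q − TC = 143·6 − 629 = €229.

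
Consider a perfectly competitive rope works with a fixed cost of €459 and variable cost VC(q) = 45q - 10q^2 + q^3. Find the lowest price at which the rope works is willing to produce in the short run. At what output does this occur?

The firm shuts down when price falls below the minimum of average variable cost. AVC = VC/q = 45 - 10q + q^2.
At the minimum of AVC, MC = AVC. MC = 45 - 20q + 3q^2; setting MC = AVC gives 2q^2 - 10q = 0, so q = 5. min AVC = 20.
For P < €20 the firm produces nothing.

€20 per unit, at q = 5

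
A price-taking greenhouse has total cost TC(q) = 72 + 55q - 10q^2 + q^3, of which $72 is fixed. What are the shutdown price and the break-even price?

Shutdown price = min AVC. AVC = 55 - 10q + q^2, with vertex at q = 5 and minimum $30.
ATC = 72/q + 55 - 10q + q^2. Setting dATC/dq = −72/q^2 − 10 + 2q = 0 gives q = 6 (since 2·6^3 − 10·6^2 = 72).
min ATC = 72/6 + 55 − 10·6 + 6^2 = $43. That is the break-even price.
For $30 ≤ P < $43 the firm produces at a loss; below $30 it shuts down.

Shutdown price = $30; break-even price = $43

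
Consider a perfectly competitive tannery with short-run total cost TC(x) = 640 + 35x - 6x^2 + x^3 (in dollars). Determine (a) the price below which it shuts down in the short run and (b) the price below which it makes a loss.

AVC = 35 - 6x + x^2; minimized at x = 3, giving min AVC = $26. That is the shutdown price.
ATC = 640/x + 35 - 6x + x^2. Setting dATC/dx = −640/x^2 − 6 + 2x = 0 gives x = 8 (since 2·8^3 − 6·8^2 = 640).
min ATC = 640/8 + 35 − 6·8 + 8^2 = $131. That is the break-even price.
Between these two prices the firm operates at a loss; above $131 it earns a profit.

Shutdown price = $26; break-even price = $131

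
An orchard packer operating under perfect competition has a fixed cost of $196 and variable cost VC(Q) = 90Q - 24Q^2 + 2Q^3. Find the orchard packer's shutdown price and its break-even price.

Shutdown price = $18; break-even price = $48

Shutdown price = min AVC. AVC = 90 - 24Q + 2Q^2, with vertex at Q = 6 and minimum $18.
ATC = 196/Q + 90 - 24Q + 2Q^2. Setting dATC/dQ = −196/Q^2 − 24 + 4Q = 0 gives Q = 7 (since 4·7^3 − 24·7^2 = 196).
min ATC = 196/7 + 90 − 24·7 + 2·7^2 = $48. That is the break-even price.
Between these two prices the firm operates at a loss; above $48 it earns a profit.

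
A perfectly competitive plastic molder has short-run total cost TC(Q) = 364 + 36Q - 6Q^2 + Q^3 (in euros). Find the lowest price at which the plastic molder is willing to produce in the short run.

€27 per unit

Short-run supply begins at min AVC. From VC = 36Q - 6Q^2 + Q^3, AVC = 36 - 6Q + Q^2.
dAVC/dQ = -6 + 2Q = 0 gives Q = 3. min AVC = 36 - 6·3 + 3^2 = 27.
So the shutdown price is €27.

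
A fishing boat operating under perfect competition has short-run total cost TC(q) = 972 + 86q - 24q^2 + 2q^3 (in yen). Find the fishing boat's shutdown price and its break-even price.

Shutdown price = ¥14; break-even price = ¥140

Shutdown price = min AVC. AVC = 86 - 24q + 2q^2, with vertex at q = 6 and minimum ¥14.
ATC = 972/q + 86 - 24q + 2q^2. Setting dATC/dq = −972/q^2 − 24 + 4q = 0 gives q = 9 (since 4·9^3 − 24·9^2 = 972).
min ATC = 972/9 + 86 − 24·9 + 2·9^2 = ¥140. That is the break-even price.
For ¥14 ≤ P < ¥140 the firm produces at a loss; below ¥14 it shuts down.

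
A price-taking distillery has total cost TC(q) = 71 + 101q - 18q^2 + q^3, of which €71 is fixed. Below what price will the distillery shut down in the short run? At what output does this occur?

Short-run supply begins at min AVC. From VC = 101q - 18q^2 + q^3, AVC = 101 - 18q + q^2.
dAVC/dq = -18 + 2q = 0 gives q = 9. min AVC = 101 - 18·9 + 9^2 = 20.
For P < €20 the firm produces nothing.

€20 per unit, at q = 9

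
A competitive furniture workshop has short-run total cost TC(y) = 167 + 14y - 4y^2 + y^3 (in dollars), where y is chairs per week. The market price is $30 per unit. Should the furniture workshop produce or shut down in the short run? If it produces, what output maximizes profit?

Variable cost is VC = 14y - 4y^2 + y^3, so AVC = VC/y = 14 - 4y + y^2 and MC = dTC/dy = 14 - 8y + 3y^2.
AVC hits its minimum where MC = AVC, at y = 2, giving min AVC = 14 - 4·2 + 2^2 = $10.
Because $30 ≥ $10, revenue can cover variable cost; the firm operates.
P = MC gives -16 - 8y + 3y^2 = 0, with roots -4/3 and 4. Take the larger (rising MC): y* = 4.
Check: AVC at y = 4 is $14 ≤ P, so revenue covers variable cost.
Profit = P·y − TC = 30·4 − 223 = -$103, a loss, but smaller than the $167 fixed cost the firm would lose by shutting down.

Produce at y = 4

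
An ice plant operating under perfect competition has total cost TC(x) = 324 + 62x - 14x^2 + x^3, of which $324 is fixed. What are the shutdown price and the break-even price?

Shutdown price = min AVC. AVC = 62 - 14x + x^2, with vertex at x = 7 and minimum $13.
ATC = 324/x + 62 - 14x + x^2. Setting dATC/dx = −324/x^2 − 14 + 2x = 0 gives x = 9 (since 2·9^3 − 14·9^2 = 324).
min ATC = 324/9 + 62 − 14·9 + 9^2 = $53. That is the break-even price.
Between these two prices the firm operates at a loss; above $53 it earns a profit.

Shutdown price = $13; break-even price = $53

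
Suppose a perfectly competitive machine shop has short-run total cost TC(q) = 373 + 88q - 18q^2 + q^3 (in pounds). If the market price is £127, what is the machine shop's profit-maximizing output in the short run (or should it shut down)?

Produce at q = 13

Variable cost is VC = 88q - 18q^2 + q^3, so AVC = VC/q = 88 - 18q + q^2 and MC = dTC/dq = 88 - 36q + 3q^2.
AVC hits its minimum where MC = AVC, at q = 9, giving min AVC = 88 - 18·9 + 9^2 = £7.
Since P = £127 ≥ min AVC = £7, price covers variable cost and the firm should produce.
Set P = MC: 127 = 88 - 36q + 3q^2 → -39 - 36q + 3q^2 = 0. The roots are q = -1 and q = 13; the profit-maximizing output is on the rising part of MC, so q* = 13.
Check: AVC at q = 13 is £23 ≤ P, so revenue covers variable cost.
Profit = P·q − TC = 127·13 − 672 = £979.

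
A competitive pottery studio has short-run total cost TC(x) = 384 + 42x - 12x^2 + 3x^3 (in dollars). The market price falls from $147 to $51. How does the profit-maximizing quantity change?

Output falls from 5 to 3

AVC = 42 - 12x + 3x^2, minimized at x = 2 where min AVC = $30. MC = 42 - 24x + 9x^2.
At P = $147 ≥ min AVC, set P = MC on the rising branch: x = 5.
At P = $51 ≥ min AVC, set P = MC: x = 3. The firm stays open but cuts output.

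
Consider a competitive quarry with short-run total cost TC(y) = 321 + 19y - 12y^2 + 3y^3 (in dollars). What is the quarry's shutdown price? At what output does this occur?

Short-run supply begins at min AVC. From VC = 19y - 12y^2 + 3y^3, AVC = 19 - 12y + 3y^2.
dAVC/dy = -12 + 6y = 0 gives y = 2. min AVC = 19 - 12·2 + 3·2^2 = 7.
The firm shuts down for any P below $7.

$7 per unit, at y = 2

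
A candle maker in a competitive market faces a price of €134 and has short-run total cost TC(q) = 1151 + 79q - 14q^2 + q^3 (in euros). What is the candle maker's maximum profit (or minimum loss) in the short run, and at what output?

AVC = 79 - 14q + q^2 has its minimum €30 at q = 7; price €134 clears that bar, so the firm operates.
MC = 79 - 28q + 3q^2. Setting P = MC and taking the root on the rising branch gives q* = 11.
TR = 134·11 = 1474. TC = 1151 + 506 = 1657. Profit = 1474 − 1657 = -€183.
By producing, the firm covers all variable cost plus €968 of fixed cost; shutting down would lose the full €1151.

Profit = -€183 at q = 11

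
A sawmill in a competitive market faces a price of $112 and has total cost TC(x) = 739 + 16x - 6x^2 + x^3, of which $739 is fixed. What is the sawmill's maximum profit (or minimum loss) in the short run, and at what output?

AVC = 16 - 6x + x^2 has its minimum $7 at x = 3; price $112 clears that bar, so the firm operates.
With MC = 16 - 12x + 3x^2, P = MC on the upward-sloping part at x* = 8.
TR = 112·8 = 896. TC = 739 + 256 = 995. Profit = 896 − 995 = -$99.
Shutting down would mean losing the fixed cost of $739, so operating at a loss of $99 is better by $640.

Profit = -$99 at x = 8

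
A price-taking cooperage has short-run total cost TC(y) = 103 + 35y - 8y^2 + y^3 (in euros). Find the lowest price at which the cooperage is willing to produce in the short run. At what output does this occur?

€19 per unit, at y = 4

Short-run supply begins at min AVC. From VC = 35y - 8y^2 + y^3, AVC = 35 - 8y + y^2.
At the minimum of AVC, MC = AVC. MC = 35 - 16y + 3y^2; setting MC = AVC gives 2y^2 - 8y = 0, so y = 4. min AVC = 19.
For P < €19 the firm produces nothing.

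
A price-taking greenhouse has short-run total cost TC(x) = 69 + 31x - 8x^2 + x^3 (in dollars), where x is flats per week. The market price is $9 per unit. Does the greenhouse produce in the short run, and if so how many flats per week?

Shut down

From TC, MC = TC'(x) = 31 - 16x + 3x^2 and AVC = VC/x = 31 - 8x + x^2.
The AVC parabola has its vertex at x = 8/2 = 4, where AVC = 31 - 8·4 + 4^2 = $15.
P = $9 lies below min AVC = $15; no output level covers variable cost.
The firm minimizes its loss by shutting down and losing only its fixed cost of $69.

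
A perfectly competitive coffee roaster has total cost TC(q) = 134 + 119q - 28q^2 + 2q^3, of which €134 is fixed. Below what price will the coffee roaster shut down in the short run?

The firm shuts down when price falls below the minimum of average variable cost. AVC = VC/q = 119 - 28q + 2q^2.
At the minimum of AVC, MC = AVC. MC = 119 - 56q + 6q^2; setting MC = AVC gives 4q^2 - 28q = 0, so q = 7. min AVC = 21.
The firm shuts down for any P below €21.

€21 per unit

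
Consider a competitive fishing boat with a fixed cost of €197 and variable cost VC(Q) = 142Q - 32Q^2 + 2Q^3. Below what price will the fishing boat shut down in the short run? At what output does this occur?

€14 per unit, at Q = 8

The shutdown price is the minimum of AVC. VC = 142Q - 32Q^2 + 2Q^3, so AVC = 142 - 32Q + 2Q^2.
At the minimum of AVC, MC = AVC. MC = 142 - 64Q + 6Q^2; setting MC = AVC gives 4Q^2 - 32Q = 0, so Q = 8. min AVC = 14.
So the shutdown price is €14.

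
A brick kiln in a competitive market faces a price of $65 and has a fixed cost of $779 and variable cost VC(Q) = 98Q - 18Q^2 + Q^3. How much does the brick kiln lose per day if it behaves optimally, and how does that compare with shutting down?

AVC = 98 - 18Q + Q^2; min AVC = $17 at Q = 9. Since P = $65 ≥ min AVC, the firm produces.
MC = 98 - 36Q + 3Q^2. Setting P = MC and taking the root on the rising branch gives Q* = 11.
TR = 65·11 = 715. TC = 779 + 231 = 1010. Profit = 715 − 1010 = -$295.
By producing, the firm covers all variable cost plus $484 of fixed cost; shutting down would lose the full $779.

Profit = -$295 at Q = 11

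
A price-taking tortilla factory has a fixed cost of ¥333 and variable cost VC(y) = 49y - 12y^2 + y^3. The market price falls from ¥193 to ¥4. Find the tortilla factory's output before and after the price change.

Output falls from 12 to 0 (the firm shuts down)

AVC = 49 - 12y + y^2, minimized at y = 6 where min AVC = ¥13. MC = 49 - 24y + 3y^2.
With P = ¥193 above the shutdown price, P = MC gives y = 12.
At P = ¥4 < min AVC = ¥13, price no longer covers variable cost at any output, so the firm shuts down: y = 0.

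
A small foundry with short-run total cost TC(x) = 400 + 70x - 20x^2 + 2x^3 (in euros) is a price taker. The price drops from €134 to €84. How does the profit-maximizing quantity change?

Output falls from 8 to 7

MC = 70 - 40x + 6x^2; the shutdown threshold is min AVC = €20 (at x = 5).
At P = €134 ≥ min AVC, set P = MC on the rising branch: x = 8.
At P = €84 ≥ min AVC, set P = MC: x = 7. The firm stays open but cuts output.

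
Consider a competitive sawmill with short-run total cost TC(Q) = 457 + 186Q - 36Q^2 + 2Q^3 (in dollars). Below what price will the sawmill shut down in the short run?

The shutdown price is the minimum of AVC. VC = 186Q - 36Q^2 + 2Q^3, so AVC = 186 - 36Q + 2Q^2.
dAVC/dQ = -36 + 4Q = 0 gives Q = 9. min AVC = 186 - 36·9 + 2·9^2 = 24.
For P < $24 the firm produces nothing.

$24 per unit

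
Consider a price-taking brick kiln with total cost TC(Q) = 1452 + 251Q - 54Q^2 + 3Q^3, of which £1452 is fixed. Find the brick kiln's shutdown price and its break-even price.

Shutdown price = £8; break-even price = £152

Shutdown price = min AVC. AVC = 251 - 54Q + 3Q^2, with vertex at Q = 9 and minimum £8.
ATC = 1452/Q + 251 - 54Q + 3Q^2. Setting dATC/dQ = −1452/Q^2 − 54 + 6Q = 0 gives Q = 11 (since 6·11^3 − 54·11^2 = 1452).
min ATC = 1452/11 + 251 − 54·11 + 3·11^2 = £152. That is the break-even price.
Between these two prices the firm operates at a loss; above £152 it earns a profit.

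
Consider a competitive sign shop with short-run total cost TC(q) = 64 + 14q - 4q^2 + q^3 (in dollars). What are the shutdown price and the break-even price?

Shutdown price = $10; break-even price = $30

Shutdown price = min AVC. AVC = 14 - 4q + q^2, with vertex at q = 2 and minimum $10.
ATC = 64/q + 14 - 4q + q^2. Setting dATC/dq = −64/q^2 − 4 + 2q = 0 gives q = 4 (since 2·4^3 − 4·4^2 = 64).
min ATC = 64/4 + 14 − 4·4 + 4^2 = $30. That is the break-even price.
For $10 ≤ P < $30 the firm produces at a loss; below $10 it shuts down.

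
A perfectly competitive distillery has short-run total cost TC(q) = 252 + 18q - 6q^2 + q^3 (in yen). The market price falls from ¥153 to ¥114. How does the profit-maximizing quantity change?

Output falls from 9 to 8

MC = 18 - 12q + 3q^2; the shutdown threshold is min AVC = ¥9 (at q = 3).
At P = ¥153 ≥ min AVC, set P = MC on the rising branch: q = 9.
At P = ¥114 ≥ min AVC, set P = MC: q = 8. The firm stays open but cuts output.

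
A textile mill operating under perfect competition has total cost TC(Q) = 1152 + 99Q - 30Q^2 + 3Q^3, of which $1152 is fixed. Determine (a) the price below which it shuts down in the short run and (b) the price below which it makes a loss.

AVC = 99 - 30Q + 3Q^2; minimized at Q = 5, giving min AVC = $24. That is the shutdown price.
ATC = 1152/Q + 99 - 30Q + 3Q^2. Setting dATC/dQ = −1152/Q^2 − 30 + 6Q = 0 gives Q = 8 (since 6·8^3 − 30·8^2 = 1152).
min ATC = 1152/8 + 99 − 30·8 + 3·8^2 = $195. That is the break-even price.
Between these two prices the firm operates at a loss; above $195 it earns a profit.

Shutdown price = $24; break-even price = $195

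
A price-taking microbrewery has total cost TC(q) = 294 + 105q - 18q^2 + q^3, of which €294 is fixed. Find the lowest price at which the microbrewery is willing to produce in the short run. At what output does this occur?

€24 per unit, at q = 9

The firm shuts down when price falls below the minimum of average variable cost. AVC = VC/q = 105 - 18q + q^2.
dAVC/dq = -18 + 2q = 0 gives q = 9. min AVC = 105 - 18·9 + 9^2 = 24.
For P < €24 the firm produces nothing.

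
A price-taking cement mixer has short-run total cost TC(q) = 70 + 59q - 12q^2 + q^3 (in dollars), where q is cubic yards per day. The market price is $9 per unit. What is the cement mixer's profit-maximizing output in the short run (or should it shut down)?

Shut down

Strip out fixed cost: VC = 59q - 12q^2 + q^3. Then AVC = 59 - 12q + q^2 and MC = 59 - 24q + 3q^2.
AVC hits its minimum where MC = AVC, at q = 6, giving min AVC = 59 - 12·6 + 6^2 = $23.
Since P = $9 < min AVC = $23, price fails to cover variable cost at any output.
The firm minimizes its loss by shutting down and losing only its fixed cost of $70.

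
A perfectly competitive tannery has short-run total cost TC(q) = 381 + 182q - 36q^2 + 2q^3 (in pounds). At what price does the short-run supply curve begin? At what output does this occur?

Short-run supply begins at min AVC. From VC = 182q - 36q^2 + 2q^3, AVC = 182 - 36q + 2q^2.
dAVC/dq = -36 + 4q = 0 gives q = 9. min AVC = 182 - 36·9 + 2·9^2 = 20.
The firm shuts down for any P below £20.

£20 per unit, at q = 9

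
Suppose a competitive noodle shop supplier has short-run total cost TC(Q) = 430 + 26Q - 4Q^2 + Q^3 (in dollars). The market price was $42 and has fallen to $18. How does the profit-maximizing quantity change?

AVC = 26 - 4Q + Q^2, minimized at Q = 2 where min AVC = $22. MC = 26 - 8Q + 3Q^2.
With P = $42 above the shutdown price, P = MC gives Q = 4.
At P = $18 < min AVC = $22, price no longer covers variable cost at any output, so the firm shuts down: Q = 0.

Output falls from 4 to 0 (the firm shuts down)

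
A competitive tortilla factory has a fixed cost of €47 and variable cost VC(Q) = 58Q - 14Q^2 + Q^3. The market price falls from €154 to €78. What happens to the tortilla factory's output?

AVC = 58 - 14Q + Q^2, minimized at Q = 7 where min AVC = €9. MC = 58 - 28Q + 3Q^2.
At P = €154 ≥ min AVC, set P = MC on the rising branch: Q = 12.
At P = €78 ≥ min AVC, set P = MC: Q = 10. The firm stays open but cuts output.

Output falls from 12 to 10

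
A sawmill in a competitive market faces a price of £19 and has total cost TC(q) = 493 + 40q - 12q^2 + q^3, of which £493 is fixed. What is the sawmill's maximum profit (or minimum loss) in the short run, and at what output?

Profit = -£395 at q = 7

AVC = 40 - 12q + q^2 has its minimum £4 at q = 6; price £19 clears that bar, so the firm operates.
With MC = 40 - 24q + 3q^2, P = MC on the upward-sloping part at q* = 7.
TR = 19·7 = 133. TC = 493 + 35 = 528. Profit = 133 − 528 = -£395.
By producing, the firm covers all variable cost plus £98 of fixed cost; shutting down would lose the full £493.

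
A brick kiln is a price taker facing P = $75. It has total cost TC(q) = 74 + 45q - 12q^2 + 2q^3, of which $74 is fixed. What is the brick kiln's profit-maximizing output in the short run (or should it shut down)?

Produce at q = 5

Variable cost is VC = 45q - 12q^2 + 2q^3, so AVC = VC/q = 45 - 12q + 2q^2 and MC = dTC/dq = 45 - 24q + 6q^2.
AVC hits its minimum where MC = AVC, at q = 3, giving min AVC = 45 - 12·3 + 2·3^2 = $27.
Since P = $75 ≥ min AVC = $27, price covers variable cost and the firm should produce.
Set P = MC: 75 = 45 - 24q + 6q^2 → -30 - 24q + 6q^2 = 0. The roots are q = -1 and q = 5; the profit-maximizing output is on the rising part of MC, so q* = 5.
Check: AVC at q = 5 is $35 ≤ P, so revenue covers variable cost.
Profit = P·q − TC = 75·5 − 249 = $126.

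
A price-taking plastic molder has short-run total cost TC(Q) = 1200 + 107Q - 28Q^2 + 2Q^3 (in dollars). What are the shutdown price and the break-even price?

Shutdown price = min AVC. AVC = 107 - 28Q + 2Q^2, with vertex at Q = 7 and minimum $9.
ATC = 1200/Q + 107 - 28Q + 2Q^2. Setting dATC/dQ = −1200/Q^2 − 28 + 4Q = 0 gives Q = 10 (since 4·10^3 − 28·10^2 = 1200).
min ATC = 1200/10 + 107 − 28·10 + 2·10^2 = $147. That is the break-even price.
For $9 ≤ P < $147 the firm produces at a loss; below $9 it shuts down.

Shutdown price = $9; break-even price = $147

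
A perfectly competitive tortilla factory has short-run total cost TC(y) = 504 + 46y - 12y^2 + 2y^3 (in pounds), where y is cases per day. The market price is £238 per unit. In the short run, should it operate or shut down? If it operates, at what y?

Strip out fixed cost: VC = 46y - 12y^2 + 2y^3. Then AVC = 46 - 12y + 2y^2 and MC = 46 - 24y + 6y^2.
AVC is minimized where dAVC/dy = -12 + 4y = 0, at y = 3; min AVC = 46 - 12·3 + 2·3^2 = £28.
Because £238 ≥ £28, revenue can cover variable cost; the firm operates.
P = MC gives -192 - 24y + 6y^2 = 0, with roots -4 and 8. Take the larger (rising MC): y* = 8.
Check: AVC at y = 8 is £78 ≤ P, so revenue covers variable cost.
Profit = P·y − TC = 238·8 − 1128 = £776.

Produce at y = 8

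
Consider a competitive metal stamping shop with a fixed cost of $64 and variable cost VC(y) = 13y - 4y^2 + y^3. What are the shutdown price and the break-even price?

Shutdown price = $9; break-even price = $29

Shutdown price = min AVC. AVC = 13 - 4y + y^2, with vertex at y = 2 and minimum $9.
ATC = 64/y + 13 - 4y + y^2. Setting dATC/dy = −64/y^2 − 4 + 2y = 0 gives y = 4 (since 2·4^3 − 4·4^2 = 64).
min ATC = 64/4 + 13 − 4·4 + 4^2 = $29. That is the break-even price.
Between these two prices the firm operates at a loss; above $29 it earns a profit.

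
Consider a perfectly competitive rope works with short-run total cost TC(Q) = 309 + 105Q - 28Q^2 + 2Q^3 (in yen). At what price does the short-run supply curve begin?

¥7 per unit

The firm shuts down when price falls below the minimum of average variable cost. AVC = VC/Q = 105 - 28Q + 2Q^2.
dAVC/dQ = -28 + 4Q = 0 gives Q = 7. min AVC = 105 - 28·7 + 2·7^2 = 7.
So the shutdown price is ¥7.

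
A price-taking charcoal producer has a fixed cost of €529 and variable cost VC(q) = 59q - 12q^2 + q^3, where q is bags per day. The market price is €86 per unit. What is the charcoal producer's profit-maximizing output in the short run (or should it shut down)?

Produce at q = 9

Strip out fixed cost: VC = 59q - 12q^2 + q^3. Then AVC = 59 - 12q + q^2 and MC = 59 - 24q + 3q^2.
AVC is minimized where dAVC/dq = -12 + 2q = 0, at q = 6; min AVC = 59 - 12·6 + 6^2 = €23.
P = €86 exceeds min AVC = €23, so the firm stays open.
P = MC gives -27 - 24q + 3q^2 = 0, with roots -1 and 9. Take the larger (rising MC): q* = 9.
Check: AVC at q = 9 is €32 ≤ P, so revenue covers variable cost.
Profit = P·q − TC = 86·9 − 817 = -€43, a loss, but smaller than the €529 fixed cost the firm would lose by shutting down.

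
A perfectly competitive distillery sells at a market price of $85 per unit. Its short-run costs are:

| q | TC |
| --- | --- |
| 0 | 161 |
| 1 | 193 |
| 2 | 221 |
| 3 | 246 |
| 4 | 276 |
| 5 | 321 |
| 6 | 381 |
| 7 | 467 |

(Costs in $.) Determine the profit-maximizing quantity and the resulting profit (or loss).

q = 6; profit = $129

Profit at each row (π = 85q − TC): q=0: -161; q=1: -108; q=2: -51; q=3: 9; q=4: 64; q=5: 104; q=6: 129; q=7: 128.
Profit is maximized at q = 6. AVC there is 220/6 = $36.67 ≤ P, so producing beats shutting down (which would give -$161).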